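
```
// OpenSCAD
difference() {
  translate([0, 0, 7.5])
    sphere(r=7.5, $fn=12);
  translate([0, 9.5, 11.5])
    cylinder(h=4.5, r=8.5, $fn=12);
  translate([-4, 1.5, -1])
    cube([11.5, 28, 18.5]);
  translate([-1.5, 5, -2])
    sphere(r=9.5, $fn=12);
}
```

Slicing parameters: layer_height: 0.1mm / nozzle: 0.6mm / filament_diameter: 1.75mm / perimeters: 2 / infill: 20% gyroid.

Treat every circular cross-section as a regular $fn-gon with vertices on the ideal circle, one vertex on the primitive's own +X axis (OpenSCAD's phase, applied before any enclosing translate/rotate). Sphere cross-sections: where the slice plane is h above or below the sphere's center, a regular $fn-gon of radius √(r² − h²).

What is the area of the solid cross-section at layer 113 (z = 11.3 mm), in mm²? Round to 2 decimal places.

85.96 mm²

At z = 11.3 mm: the r=7.5 sphere contributes a regular 12-gon of circumradius √(7.5²−3.8²) = 6.466 (area = (12/2)·6.466²·sin(360°/12) = 125.43 mm²); the cylinder at (0, 9.5) is absent (z outside [11.5, 16]); the cube at (-4, 1.5) is present — its section is the full 11.5×28 rectangle (area 322.00 mm²); the sphere at (-1.5, 5) is not intersected at this z (|z−center|=13.300 > r=9.5); After the difference (first − rest): starting from the r=7.5 sphere (125.43 mm²), the 11.5×28 cube at (-4, 1.5) partially overlaps it — only the 39.47 mm² overlap (of its 322.00 mm²) is removed, clipping the outline — area = 85.96 mm². Overall, the cross-section is a single solid region. Net area = 85.96 mm².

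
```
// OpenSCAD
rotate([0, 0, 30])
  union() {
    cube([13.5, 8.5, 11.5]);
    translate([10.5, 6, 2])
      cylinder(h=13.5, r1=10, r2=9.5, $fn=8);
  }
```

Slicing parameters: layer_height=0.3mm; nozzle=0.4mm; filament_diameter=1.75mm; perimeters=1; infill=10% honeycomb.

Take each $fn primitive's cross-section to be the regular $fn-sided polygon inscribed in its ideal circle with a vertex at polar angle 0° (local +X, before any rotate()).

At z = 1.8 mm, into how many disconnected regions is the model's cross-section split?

1

At z = 1.8 mm: the 13.5×8.5 cube contributes its full rectangle; the cone at (10.5, 6) is absent (z outside [2, 15.5]); Combining (union): only the 13.5×8.5 cube is present, so the union is just that shape — 1 connected region; (whole slice rotated 30° about Z — lengths, areas and connectivity unchanged). The result has 1 disconnected region.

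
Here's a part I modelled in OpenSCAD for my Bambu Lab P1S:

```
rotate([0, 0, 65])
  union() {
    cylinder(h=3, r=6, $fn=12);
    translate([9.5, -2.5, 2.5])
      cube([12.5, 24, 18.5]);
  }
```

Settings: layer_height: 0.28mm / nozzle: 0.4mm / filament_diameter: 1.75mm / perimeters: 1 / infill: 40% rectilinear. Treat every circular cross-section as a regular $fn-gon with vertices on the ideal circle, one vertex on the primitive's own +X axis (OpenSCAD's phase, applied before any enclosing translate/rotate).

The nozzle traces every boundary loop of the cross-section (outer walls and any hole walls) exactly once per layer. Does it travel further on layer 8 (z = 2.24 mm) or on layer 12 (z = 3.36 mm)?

Layer 8 (z = 2.24): the r=6 cylinder contributes a regular 12-gon of circumradius 6 (perimeter = 2·12·6.000·sin(180°/12) = 37.27 mm); the cube at (9.5, -2.5) does not reach this height (z outside [2.5, 21]); Taking the union: only the r=6 cylinder is present, so the union is just that shape — boundary = 37.27 mm; (rotated 65° about Z; rotation is an isometry so areas/perimeters/island counts are preserved). So its perimeter = 37.27 mm. Layer 12 (z = 3.36): the cylinder is absent (z outside [0, 3]); the cube at (9.5, -2.5) is present — its section is the full 12.5×24 rectangle (perimeter 73.00 mm); Taking the union: only the 12.5×24 cube at (9.5, -2.5) is present, so the union is just that shape — boundary = 73.00 mm; (rotated 65° about Z; rotation is an isometry so areas/perimeters/island counts are preserved). So its perimeter = 73.00 mm. Layer 12 is larger (73.00 vs 37.27 mm).

layer 12 (z = 3.36 mm)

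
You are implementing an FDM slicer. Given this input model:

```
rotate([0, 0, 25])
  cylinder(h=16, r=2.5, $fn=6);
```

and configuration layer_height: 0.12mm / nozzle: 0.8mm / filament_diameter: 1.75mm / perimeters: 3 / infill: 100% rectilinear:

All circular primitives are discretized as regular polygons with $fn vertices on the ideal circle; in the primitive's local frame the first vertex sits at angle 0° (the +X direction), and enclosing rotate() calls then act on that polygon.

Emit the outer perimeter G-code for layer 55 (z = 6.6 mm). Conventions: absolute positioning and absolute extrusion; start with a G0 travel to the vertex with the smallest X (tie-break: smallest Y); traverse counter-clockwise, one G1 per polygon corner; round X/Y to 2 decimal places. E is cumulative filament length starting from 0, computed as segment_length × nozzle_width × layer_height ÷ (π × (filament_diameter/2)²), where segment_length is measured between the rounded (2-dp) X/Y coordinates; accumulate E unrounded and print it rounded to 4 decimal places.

G0 X-2.27 Y-1.06 Z6.60
G1 X-0.22 Y-2.49 E0.0998
G1 X2.05 Y-1.43 E0.1998
G1 X2.27 Y1.06 E0.2995
G1 X0.22 Y2.49 E0.3993
G1 X-2.05 Y1.43 E0.4993
G1 X-2.27 Y-1.06 E0.5990

At z = 6.6 mm: the r=2.5 cylinder contributes a regular 6-gon of circumradius 2.5; (rotated 25° about Z; rotation is an isometry so areas/perimeters/island counts are preserved). The outline is a single polygon with 6 vertices. Extrusion per mm of travel: 0.8 × 0.12 / (π × 0.875²) = 0.039912. Accumulating E over each segment gives final E = 0.5990.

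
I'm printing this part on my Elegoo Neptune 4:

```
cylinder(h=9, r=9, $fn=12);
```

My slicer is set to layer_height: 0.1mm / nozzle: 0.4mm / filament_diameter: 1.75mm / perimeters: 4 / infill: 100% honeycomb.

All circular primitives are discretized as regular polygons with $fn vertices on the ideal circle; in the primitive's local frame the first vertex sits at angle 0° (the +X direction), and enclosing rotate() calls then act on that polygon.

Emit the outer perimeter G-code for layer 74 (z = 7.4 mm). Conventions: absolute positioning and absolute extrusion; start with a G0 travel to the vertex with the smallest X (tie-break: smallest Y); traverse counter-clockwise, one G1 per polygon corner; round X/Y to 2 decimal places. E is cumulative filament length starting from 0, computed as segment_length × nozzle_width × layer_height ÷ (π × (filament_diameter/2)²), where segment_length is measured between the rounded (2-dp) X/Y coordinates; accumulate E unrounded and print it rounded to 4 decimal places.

At z = 7.4 mm: the r=9 cylinder contributes a regular 12-gon of circumradius 9. The outline is a single polygon with 12 vertices. Extrusion per mm of travel: 0.4 × 0.1 / (π × 0.875²) = 0.016630. Accumulating E over each segment gives final E = 0.9295.

G0 X-9.00 Y0.00 Z7.40
G1 X-7.79 Y-4.50 E0.0775
G1 X-4.50 Y-7.79 E0.1549
G1 X0.00 Y-9.00 E0.2324
G1 X4.50 Y-7.79 E0.3099
G1 X7.79 Y-4.50 E0.3872
G1 X9.00 Y0.00 E0.4647
G1 X7.79 Y4.50 E0.5422
G1 X4.50 Y7.79 E0.6196
G1 X0.00 Y9.00 E0.6971
G1 X-4.50 Y7.79 E0.7746
G1 X-7.79 Y4.50 E0.8520
G1 X-9.00 Y0.00 E0.9295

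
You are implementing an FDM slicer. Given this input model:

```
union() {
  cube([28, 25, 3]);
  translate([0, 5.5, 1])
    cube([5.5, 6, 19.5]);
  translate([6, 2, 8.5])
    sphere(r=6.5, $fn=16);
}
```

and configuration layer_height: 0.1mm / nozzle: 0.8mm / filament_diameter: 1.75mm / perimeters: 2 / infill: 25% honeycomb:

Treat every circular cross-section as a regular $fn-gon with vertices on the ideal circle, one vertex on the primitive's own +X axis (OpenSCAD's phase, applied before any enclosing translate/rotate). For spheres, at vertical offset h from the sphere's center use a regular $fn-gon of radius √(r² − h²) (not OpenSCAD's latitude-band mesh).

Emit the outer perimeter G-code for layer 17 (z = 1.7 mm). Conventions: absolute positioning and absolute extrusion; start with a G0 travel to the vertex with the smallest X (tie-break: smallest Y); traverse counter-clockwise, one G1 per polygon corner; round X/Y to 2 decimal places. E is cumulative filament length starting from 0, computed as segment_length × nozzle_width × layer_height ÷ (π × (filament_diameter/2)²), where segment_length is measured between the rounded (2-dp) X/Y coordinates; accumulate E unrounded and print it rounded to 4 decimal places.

At z = 1.7 mm: the cube is present — its section is the full 28×25 rectangle; the cube at (0, 5.5) (footprint 5.5×6) is included at this height; the sphere at (6, 2) is not intersected at this z (|z−center|=6.800 > r=6.5); Taking the union: the 5.5×6 cube at (0, 5.5) lies entirely inside the 28×25 cube, so the union is just the 28×25 cube — 1 connected region. The outline is a single polygon with 4 vertices. Extrusion per mm of travel: 0.8 × 0.1 / (π × 0.875²) = 0.033260. Accumulating E over each segment gives final E = 3.5256.

G0 X0.00 Y0.00 Z1.70
G1 X28.00 Y0.00 E0.9313
G1 X28.00 Y25.00 E1.7628
G1 X0.00 Y25.00 E2.6941
G1 X0.00 Y0.00 E3.5256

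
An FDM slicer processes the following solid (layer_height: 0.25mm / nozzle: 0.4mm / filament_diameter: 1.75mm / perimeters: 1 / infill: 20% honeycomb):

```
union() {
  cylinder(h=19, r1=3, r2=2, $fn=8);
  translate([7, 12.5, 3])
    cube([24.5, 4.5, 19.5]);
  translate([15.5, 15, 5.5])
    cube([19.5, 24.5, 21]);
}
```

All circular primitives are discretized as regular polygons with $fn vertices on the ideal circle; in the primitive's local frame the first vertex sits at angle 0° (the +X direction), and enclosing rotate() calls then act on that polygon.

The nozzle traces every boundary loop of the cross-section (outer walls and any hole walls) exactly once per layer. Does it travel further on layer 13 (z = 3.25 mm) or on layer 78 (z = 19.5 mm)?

Layer 13 (z = 3.25): the cone (r1=3→r2=2) has section circumradius 2.829 here — a regular 8-gon (perimeter = 2·8·2.829·sin(180°/8) = 17.32 mm); the cube at (7, 12.5) (footprint 24.5×4.5) is included at this height (perimeter 58.00 mm); the cube at (15.5, 15) is absent (z outside [5.5, 26.5]); Merging all regions: the 2 present regions are separate (no shared area or edge), so areas and boundary lengths simply add and each stays a separate island — boundary = 75.32 mm. So its perimeter = 75.32 mm. Layer 78 (z = 19.5): the cone does not reach this height (z outside [0, 19]); the 24.5×4.5 cube at (7, 12.5) contributes its full rectangle (perimeter 58.00 mm); the 19.5×24.5 cube at (15.5, 15) contributes its full rectangle (perimeter 88.00 mm); Combining (union): the regions partially overlap (shared area 32.00 mm²), so the edge portions inside another operand are dropped and the merged outline is re-measured after clipping — boundary = 110.00 mm. So its perimeter = 110.00 mm. Layer 78 is larger (110.00 vs 75.32 mm).

layer 78 (z = 19.5 mm)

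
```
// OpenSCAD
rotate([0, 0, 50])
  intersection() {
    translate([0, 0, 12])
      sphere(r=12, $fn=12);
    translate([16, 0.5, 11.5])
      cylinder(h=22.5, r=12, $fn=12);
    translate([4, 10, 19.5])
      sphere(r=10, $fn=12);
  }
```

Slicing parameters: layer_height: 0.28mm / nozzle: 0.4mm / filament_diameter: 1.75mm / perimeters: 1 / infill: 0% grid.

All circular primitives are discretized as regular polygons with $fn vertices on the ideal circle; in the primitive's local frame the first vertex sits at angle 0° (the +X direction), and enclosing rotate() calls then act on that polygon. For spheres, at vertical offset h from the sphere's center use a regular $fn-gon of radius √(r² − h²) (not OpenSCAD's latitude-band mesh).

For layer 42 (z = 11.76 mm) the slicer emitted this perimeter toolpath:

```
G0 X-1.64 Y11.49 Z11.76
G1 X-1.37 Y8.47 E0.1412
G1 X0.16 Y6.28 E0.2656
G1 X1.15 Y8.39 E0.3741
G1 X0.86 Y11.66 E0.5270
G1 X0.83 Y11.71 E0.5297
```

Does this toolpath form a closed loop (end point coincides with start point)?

no

Start point (G0): (-1.64, 11.49). End point (last G1): the path does not return to the start — open.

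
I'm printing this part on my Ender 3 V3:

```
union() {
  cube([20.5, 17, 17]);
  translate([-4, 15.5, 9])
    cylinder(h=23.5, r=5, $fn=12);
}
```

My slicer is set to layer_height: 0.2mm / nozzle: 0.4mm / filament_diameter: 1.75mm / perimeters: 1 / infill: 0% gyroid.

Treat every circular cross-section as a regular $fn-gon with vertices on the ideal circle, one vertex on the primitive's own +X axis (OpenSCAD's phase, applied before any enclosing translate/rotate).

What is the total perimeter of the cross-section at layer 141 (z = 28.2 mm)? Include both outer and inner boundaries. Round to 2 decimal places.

31.06 mm

At z = 28.2 mm: the cube is absent (z outside [0, 17]); the cylinder at (-4, 15.5): section is a regular 12-gon, circumradius r=5 (perimeter = 2·12·5.000·sin(180°/12) = 31.06 mm); Combining (union): only the r=5 cylinder at (-4, 15.5) is present, so the union is just that shape — boundary = 31.06 mm. Overall, the cross-section is a single solid region. Total boundary length (outer) = 31.06 mm.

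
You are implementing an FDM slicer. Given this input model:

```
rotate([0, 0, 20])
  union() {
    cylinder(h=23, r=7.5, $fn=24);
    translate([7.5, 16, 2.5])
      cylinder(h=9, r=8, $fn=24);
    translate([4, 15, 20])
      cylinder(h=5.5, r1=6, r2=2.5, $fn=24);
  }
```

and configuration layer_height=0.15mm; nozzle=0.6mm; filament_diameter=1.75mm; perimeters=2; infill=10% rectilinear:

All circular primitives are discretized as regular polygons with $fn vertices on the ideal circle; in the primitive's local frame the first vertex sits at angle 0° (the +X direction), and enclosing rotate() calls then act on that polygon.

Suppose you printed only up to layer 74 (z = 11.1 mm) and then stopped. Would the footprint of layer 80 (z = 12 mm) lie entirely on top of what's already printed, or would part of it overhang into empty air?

Compare the two slices. At z = 11.1: the r=7.5 cylinder gives a regular 24-gon of circumradius 7.5 (constant along its height) (area = (24/2)·7.500²·sin(360°/24) = 174.70 mm²); the cylinder at (7.5, 16): section is a regular 24-gon, circumradius r=8 (area = (24/2)·8.000²·sin(360°/24) = 198.77 mm²); the cone at (4, 15) is absent (z outside [20, 25.5]); Taking the union: the 2 present regions are separate (no shared area or edge), so areas and boundary lengths simply add and each stays a separate island — area = 373.48 mm²; (whole slice rotated 20° about Z — lengths, areas and connectivity unchanged). At z = 12: the cylinder: section is a regular 24-gon, circumradius r=7.5 (area = (24/2)·7.500²·sin(360°/24) = 174.70 mm²); the cylinder at (7.5, 16) is absent (z outside [2.5, 11.5]); the cone at (4, 15) is absent (z outside [20, 25.5]); Taking the union: only the r=7.5 cylinder is present, so the union is just that shape — area = 174.70 mm²; (rotated 20° about Z; rotation is an isometry so areas/perimeters/island counts are preserved). Checking containment: the cross-section at z = 12 is a subset of the cross-section at z = 11.1.

entirely on top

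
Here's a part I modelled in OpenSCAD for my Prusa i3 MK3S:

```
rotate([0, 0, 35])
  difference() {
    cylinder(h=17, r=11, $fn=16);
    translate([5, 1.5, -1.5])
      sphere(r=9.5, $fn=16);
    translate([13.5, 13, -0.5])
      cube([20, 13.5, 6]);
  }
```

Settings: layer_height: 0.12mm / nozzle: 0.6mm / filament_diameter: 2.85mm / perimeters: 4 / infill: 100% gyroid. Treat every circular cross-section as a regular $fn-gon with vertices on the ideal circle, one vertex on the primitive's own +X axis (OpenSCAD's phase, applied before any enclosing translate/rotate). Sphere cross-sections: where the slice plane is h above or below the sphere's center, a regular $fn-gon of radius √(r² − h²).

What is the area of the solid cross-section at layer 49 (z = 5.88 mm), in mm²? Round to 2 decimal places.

At z = 5.88 mm: the r=11 cylinder contributes a regular 16-gon of circumradius 11 (area = (16/2)·11.000²·sin(360°/16) = 370.44 mm²); the r=9.5 sphere at (5, 1.5) slices to a regular 16-gon of circumradius 5.982 (√(r²−h²) with h=7.38 from center) (area = (16/2)·5.982²·sin(360°/16) = 109.56 mm²); the cube at (13.5, 13) is absent (z outside [-0.5, 5.5]); Taking the first minus the rest: starting from the r=11 cylinder (370.44 mm²), the r=9.5 sphere at (5, 1.5) partially overlaps it — only the 108.61 mm² overlap (of its 109.56 mm²) is removed, clipping the outline — area = 261.83 mm²; (whole slice rotated 35° about Z — lengths, areas and connectivity unchanged). Overall, the cross-section is a single solid region. Net area = 261.83 mm².

261.83 mm²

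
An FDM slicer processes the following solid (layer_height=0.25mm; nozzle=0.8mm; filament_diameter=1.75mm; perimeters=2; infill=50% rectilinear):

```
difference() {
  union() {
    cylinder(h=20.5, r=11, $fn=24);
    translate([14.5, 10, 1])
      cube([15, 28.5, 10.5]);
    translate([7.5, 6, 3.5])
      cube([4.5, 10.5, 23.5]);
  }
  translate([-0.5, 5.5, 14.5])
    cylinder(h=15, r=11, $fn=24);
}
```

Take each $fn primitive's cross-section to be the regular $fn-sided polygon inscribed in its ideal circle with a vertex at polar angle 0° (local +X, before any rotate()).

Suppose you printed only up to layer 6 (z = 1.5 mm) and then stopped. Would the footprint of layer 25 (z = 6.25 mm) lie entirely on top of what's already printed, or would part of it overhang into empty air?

part overhangs

Compare the two slices. At z = 1.5: the r=11 cylinder contributes a regular 24-gon of circumradius 11 (area = (24/2)·11.000²·sin(360°/24) = 375.81 mm²); the cube at (14.5, 10) is present — its section is the full 15×28.5 rectangle (area 427.50 mm²); the cube at (7.5, 6) is not intersected at this z (z outside [3.5, 27]); Combining (union): the 2 present regions are separate (no shared area or edge), so areas and boundary lengths simply add and each stays a separate island — area = 803.31 mm²; the cylinder at (-0.5, 5.5) does not reach this height (z outside [14.5, 29.5]); Taking the first minus the rest: none of the subtracted shapes is present at this height, so the result so far is unchanged — area = 803.31 mm². At z = 6.25: the r=11 cylinder gives a regular 24-gon of circumradius 11 (constant along its height) (area = (24/2)·11.000²·sin(360°/24) = 375.81 mm²); the cube at (14.5, 10) (footprint 15×28.5) is included at this height (area 427.50 mm²); the cube at (7.5, 6) (footprint 4.5×10.5) is included at this height (area 47.25 mm²); Combining (union): the regions partially overlap — summed areas 850.56 mm² minus the doubly-counted overlap 1.74 mm² gives 848.82 mm² — area = 848.82 mm²; the cylinder at (-0.5, 5.5) does not reach this height (z outside [14.5, 29.5]); After the difference (first − rest): none of the subtracted shapes is present at this height, so that combined region is unchanged — area = 848.82 mm². Checking containment: at z = 6.25 the cross-section extends beyond the z = 1.5 cross-section by about 45.51 mm².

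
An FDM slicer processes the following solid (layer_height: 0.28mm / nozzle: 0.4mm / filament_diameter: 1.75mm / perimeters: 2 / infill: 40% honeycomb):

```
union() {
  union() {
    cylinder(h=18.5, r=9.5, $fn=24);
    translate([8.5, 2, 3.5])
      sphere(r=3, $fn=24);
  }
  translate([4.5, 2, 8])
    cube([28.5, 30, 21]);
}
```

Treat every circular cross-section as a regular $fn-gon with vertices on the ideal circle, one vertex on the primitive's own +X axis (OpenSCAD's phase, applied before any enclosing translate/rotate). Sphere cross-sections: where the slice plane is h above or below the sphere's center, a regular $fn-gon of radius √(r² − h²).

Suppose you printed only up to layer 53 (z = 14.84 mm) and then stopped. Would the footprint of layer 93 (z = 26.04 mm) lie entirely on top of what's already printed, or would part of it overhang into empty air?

entirely on top

Compare the two slices. At z = 14.84: the cylinder: section is a regular 24-gon, circumradius r=9.5 (area = (24/2)·9.500²·sin(360°/24) = 280.30 mm²); the sphere at (8.5, 2) does not reach this height (|z−center|=11.340 > r=3); Merging all regions: only the r=9.5 cylinder is present, so the union is just that shape — area = 280.30 mm²; the cube at (4.5, 2) is present — its section is the full 28.5×30 rectangle (area 855.00 mm²); Combining (union): the regions partially overlap — summed areas 1135.30 mm² minus the doubly-counted overlap 19.51 mm² gives 1115.79 mm² — area = 1115.79 mm². At z = 26.04: the cylinder is not intersected at this z (z outside [0, 18.5]); the sphere at (8.5, 2) does not reach this height (|z−center|=22.540 > r=3); Combining (union): nothing is present at this height; the 28.5×30 cube at (4.5, 2) contributes its full rectangle (area 855.00 mm²); Merging all regions: only the 28.5×30 cube at (4.5, 2) is present, so the union is just that shape — area = 855.00 mm². Checking containment: the cross-section at z = 26.04 is a subset of the cross-section at z = 14.84.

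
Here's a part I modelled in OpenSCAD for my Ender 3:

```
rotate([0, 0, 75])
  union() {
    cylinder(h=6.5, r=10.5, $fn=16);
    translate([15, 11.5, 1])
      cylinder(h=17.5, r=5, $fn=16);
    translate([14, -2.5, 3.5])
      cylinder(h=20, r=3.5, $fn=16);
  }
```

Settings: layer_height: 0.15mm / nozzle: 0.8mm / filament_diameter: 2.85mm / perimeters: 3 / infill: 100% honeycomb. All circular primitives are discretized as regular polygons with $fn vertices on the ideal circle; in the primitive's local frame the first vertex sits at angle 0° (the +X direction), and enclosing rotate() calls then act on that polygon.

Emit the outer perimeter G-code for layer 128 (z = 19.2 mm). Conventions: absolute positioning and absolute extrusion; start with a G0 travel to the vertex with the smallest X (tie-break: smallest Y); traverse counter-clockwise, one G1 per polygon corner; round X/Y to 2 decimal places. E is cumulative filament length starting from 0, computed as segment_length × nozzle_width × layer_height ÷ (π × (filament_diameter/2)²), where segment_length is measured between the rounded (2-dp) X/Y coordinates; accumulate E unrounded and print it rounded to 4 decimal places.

At z = 19.2 mm: the cylinder is not intersected at this z (z outside [0, 6.5]); the cylinder at (15, 11.5) is absent (z outside [1, 18.5]); the cylinder at (14, -2.5): section is a regular 16-gon, circumradius r=3.5; Merging all regions: only the r=3.5 cylinder at (14, -2.5) is present, so the union is just that shape — 1 connected region; (rotated 75° about Z; rotation is an isometry so areas/perimeters/island counts are preserved). The outline is a single polygon with 16 vertices. Extrusion per mm of travel: 0.8 × 0.15 / (π × 1.425²) = 0.018811. Accumulating E over each segment gives final E = 0.4110.

G0 X2.57 Y12.42 Z19.20
G1 X3.01 Y11.13 E0.0256
G1 X3.91 Y10.10 E0.0514
G1 X5.13 Y9.50 E0.0769
G1 X6.50 Y9.41 E0.1028
G1 X7.79 Y9.84 E0.1283
G1 X8.82 Y10.75 E0.1542
G1 X9.42 Y11.97 E0.1798
G1 X9.51 Y13.33 E0.2054
G1 X9.07 Y14.63 E0.2312
G1 X8.17 Y15.65 E0.2568
G1 X6.94 Y16.26 E0.2826
G1 X5.58 Y16.35 E0.3083
G1 X4.29 Y15.91 E0.3339
G1 X3.26 Y15.01 E0.3596
G1 X2.66 Y13.78 E0.3854
G1 X2.57 Y12.42 E0.4110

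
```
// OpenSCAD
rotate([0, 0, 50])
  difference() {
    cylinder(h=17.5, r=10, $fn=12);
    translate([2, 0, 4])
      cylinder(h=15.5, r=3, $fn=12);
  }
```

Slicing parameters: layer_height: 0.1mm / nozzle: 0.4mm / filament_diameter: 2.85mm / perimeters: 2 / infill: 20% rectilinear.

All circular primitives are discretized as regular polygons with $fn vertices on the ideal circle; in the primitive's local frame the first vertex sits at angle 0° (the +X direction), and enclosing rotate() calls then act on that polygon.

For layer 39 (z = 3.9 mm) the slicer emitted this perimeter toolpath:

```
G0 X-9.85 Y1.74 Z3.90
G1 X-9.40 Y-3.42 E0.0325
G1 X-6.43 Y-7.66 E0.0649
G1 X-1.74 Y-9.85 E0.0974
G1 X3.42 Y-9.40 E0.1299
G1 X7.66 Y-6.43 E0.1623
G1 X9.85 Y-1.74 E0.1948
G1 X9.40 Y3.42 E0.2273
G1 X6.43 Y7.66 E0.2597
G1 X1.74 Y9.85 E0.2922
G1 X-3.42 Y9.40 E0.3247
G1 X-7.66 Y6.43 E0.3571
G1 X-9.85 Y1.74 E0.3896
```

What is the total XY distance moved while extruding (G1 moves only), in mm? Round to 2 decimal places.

62.13 mm

Sum the Euclidean lengths of each G1 segment: total = 62.13 mm.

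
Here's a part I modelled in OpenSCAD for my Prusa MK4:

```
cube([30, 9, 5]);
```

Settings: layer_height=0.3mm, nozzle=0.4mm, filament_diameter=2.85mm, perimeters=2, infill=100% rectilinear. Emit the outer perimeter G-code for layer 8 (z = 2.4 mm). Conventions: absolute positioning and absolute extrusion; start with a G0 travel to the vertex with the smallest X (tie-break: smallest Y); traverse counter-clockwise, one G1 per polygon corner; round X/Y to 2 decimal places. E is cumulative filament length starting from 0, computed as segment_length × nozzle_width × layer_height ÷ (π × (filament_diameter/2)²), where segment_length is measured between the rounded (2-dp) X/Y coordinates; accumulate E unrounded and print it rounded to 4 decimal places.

At z = 2.4 mm: the cube (footprint 30×9) is included at this height. The outline is a single polygon with 4 vertices. Extrusion per mm of travel: 0.4 × 0.3 / (π × 1.425²) = 0.018811. Accumulating E over each segment gives final E = 1.4672.

G0 X0.00 Y0.00 Z2.40
G1 X30.00 Y0.00 E0.5643
G1 X30.00 Y9.00 E0.7336
G1 X0.00 Y9.00 E1.2979
G1 X0.00 Y0.00 E1.4672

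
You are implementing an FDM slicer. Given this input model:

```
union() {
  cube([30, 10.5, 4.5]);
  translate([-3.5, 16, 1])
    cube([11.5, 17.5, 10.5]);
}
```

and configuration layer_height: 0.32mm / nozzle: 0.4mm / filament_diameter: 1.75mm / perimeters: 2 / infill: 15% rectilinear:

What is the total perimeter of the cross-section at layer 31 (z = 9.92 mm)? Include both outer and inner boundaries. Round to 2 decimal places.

58.00 mm

At z = 9.92 mm: the cube does not reach this height (z outside [0, 4.5]); the cube at (-3.5, 16) is present — its section is the full 11.5×17.5 rectangle (perimeter 58.00 mm); Taking the union: only the 11.5×17.5 cube at (-3.5, 16) is present, so the union is just that shape — boundary = 58.00 mm. Overall, the cross-section is a single solid region. Total boundary length (outer) = 58.00 mm.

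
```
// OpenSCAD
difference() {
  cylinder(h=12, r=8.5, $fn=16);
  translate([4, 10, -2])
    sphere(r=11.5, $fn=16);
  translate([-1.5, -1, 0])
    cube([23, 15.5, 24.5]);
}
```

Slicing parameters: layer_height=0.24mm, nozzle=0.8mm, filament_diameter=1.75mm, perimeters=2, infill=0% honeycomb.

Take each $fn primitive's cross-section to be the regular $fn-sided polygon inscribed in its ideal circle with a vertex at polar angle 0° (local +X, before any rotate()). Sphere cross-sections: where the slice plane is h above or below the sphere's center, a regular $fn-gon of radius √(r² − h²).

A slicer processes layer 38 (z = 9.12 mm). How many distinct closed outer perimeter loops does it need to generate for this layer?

At z = 9.12 mm: the r=8.5 cylinder gives a regular 16-gon of circumradius 8.5 (constant along its height); the r=11.5 sphere at (4, 10) slices to a regular 16-gon of circumradius 2.932 (√(r²−h²) with h=11.12 from center); the 23×15.5 cube at (-1.5, -1) contributes its full rectangle; After the difference (first − rest): starting from the r=8.5 cylinder, the r=11.5 sphere at (4, 10) partially overlaps it — only the 1.04 mm² overlap (of its 26.32 mm²) is removed, clipping the outline; the 23×15.5 cube at (-1.5, -1) partially overlaps it — only the 76.69 mm² overlap (of its 356.50 mm²) is removed, clipping the outline — 1 connected region. The result has 1 disconnected region.

1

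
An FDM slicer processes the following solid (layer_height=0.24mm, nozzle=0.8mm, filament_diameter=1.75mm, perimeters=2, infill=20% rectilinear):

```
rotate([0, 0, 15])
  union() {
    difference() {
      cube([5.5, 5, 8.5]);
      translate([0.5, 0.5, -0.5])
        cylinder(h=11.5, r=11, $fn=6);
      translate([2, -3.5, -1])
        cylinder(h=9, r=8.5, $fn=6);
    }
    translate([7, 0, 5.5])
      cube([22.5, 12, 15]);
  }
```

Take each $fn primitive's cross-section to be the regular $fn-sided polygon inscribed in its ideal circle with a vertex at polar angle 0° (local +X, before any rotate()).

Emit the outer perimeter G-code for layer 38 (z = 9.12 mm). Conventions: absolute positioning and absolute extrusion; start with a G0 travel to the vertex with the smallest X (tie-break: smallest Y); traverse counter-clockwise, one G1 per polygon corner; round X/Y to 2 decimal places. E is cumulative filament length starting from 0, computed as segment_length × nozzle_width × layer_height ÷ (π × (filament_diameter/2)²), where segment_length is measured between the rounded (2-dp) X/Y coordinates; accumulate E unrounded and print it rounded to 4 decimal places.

G0 X3.66 Y13.40 Z9.12
G1 X6.76 Y1.81 E0.9577
G1 X28.49 Y7.64 E2.7536
G1 X25.39 Y19.23 E3.7113
G1 X3.66 Y13.40 E5.5072

At z = 9.12 mm: the cube does not reach this height (z outside [0, 8.5]); the cylinder at (0.5, 0.5): section is a regular 6-gon, circumradius r=11; the cylinder at (2, -3.5) is absent (z outside [-1, 8]); Subtracting the remaining from the first: the first operand is absent here, so nothing remains; the cube at (7, 0) (footprint 22.5×12) is included at this height; Merging all regions: only the 22.5×12 cube at (7, 0) is present, so the union is just that shape — 1 connected region; (whole slice rotated 15° about Z — lengths, areas and connectivity unchanged). The outline is a single polygon with 4 vertices. Extrusion per mm of travel: 0.8 × 0.24 / (π × 0.875²) = 0.079824. Accumulating E over each segment gives final E = 5.5072.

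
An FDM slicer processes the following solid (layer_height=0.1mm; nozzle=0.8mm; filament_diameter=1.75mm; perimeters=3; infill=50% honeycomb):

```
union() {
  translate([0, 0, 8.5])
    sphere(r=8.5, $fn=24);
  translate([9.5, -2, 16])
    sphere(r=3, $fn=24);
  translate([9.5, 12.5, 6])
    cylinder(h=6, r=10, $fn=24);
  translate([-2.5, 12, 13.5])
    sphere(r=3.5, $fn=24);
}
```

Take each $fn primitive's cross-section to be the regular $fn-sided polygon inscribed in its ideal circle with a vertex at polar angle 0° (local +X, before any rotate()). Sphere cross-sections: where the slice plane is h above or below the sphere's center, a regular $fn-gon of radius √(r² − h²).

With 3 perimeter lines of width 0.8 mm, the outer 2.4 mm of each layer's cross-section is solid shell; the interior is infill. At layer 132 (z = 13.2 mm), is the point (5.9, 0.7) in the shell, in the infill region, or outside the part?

shell

At z = 13.2 mm: the r=8.5 sphere slices to a regular 24-gon of circumradius 7.082 (√(r²−h²) with h=4.7 from center); the sphere at (9.5, -2): section is a regular 24-gon, circumradius = √(r²−h²) = √(3²−2.8²) = 1.077; the cylinder at (9.5, 12.5) is absent (z outside [6, 12]); the r=3.5 sphere at (-2.5, 12) contributes a regular 24-gon of circumradius √(3.5²−0.3²) = 3.487; Combining (union): the 3 present regions are separate (no shared area or edge), so areas and boundary lengths simply add and each stays a separate island — 3 connected regions. Overall, the cross-section has 3 separate islands. The nearest boundary edge runs (6.84, 1.83)→(7.08, 0.00); distance from the point to it = 1.08 mm. (Shell/infill is judged within the island containing the point — the largest one.) The point is inside the cross-section, 1.08 mm from the nearest boundary — within the 2.4 mm shell band (3 × 0.8).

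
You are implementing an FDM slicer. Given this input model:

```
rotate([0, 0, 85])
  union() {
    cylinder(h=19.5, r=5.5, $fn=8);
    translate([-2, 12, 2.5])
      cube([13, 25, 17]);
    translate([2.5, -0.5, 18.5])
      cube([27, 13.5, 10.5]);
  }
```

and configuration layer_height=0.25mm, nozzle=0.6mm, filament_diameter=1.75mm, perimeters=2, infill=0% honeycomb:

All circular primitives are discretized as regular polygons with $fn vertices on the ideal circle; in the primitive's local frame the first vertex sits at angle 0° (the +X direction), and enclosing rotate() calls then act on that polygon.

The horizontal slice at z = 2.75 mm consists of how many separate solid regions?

2

At z = 2.75 mm: the cylinder: section is a regular 8-gon, circumradius r=5.5; the cube at (-2, 12) is present — its section is the full 13×25 rectangle; the cube at (2.5, -0.5) is absent (z outside [18.5, 29]); Merging all regions: the 2 present regions are separate (no shared area or edge), so areas and boundary lengths simply add and each stays a separate island — 2 connected regions; (whole slice rotated 85° about Z — lengths, areas and connectivity unchanged). The result has 2 disconnected regions.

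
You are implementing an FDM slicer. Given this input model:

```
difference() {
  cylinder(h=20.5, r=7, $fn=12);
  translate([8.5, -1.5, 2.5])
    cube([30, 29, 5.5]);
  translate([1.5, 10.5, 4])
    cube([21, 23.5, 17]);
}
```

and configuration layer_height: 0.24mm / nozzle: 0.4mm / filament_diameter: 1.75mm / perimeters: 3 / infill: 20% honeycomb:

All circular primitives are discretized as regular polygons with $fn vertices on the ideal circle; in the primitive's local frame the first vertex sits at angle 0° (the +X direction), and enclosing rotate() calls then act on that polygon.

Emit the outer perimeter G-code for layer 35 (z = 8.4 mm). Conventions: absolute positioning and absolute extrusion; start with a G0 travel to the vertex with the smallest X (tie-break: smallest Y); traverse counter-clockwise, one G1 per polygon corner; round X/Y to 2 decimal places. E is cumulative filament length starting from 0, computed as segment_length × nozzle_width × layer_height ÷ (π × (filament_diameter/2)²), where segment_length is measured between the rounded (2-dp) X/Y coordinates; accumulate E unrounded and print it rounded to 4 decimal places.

At z = 8.4 mm: the r=7 cylinder contributes a regular 12-gon of circumradius 7; the cube at (8.5, -1.5) does not reach this height (z outside [2.5, 8]); the 21×23.5 cube at (1.5, 10.5) contributes its full rectangle; After the difference (first − rest): starting from the r=7 cylinder, the 21×23.5 cube at (1.5, 10.5) misses the remaining region (no effect) — 1 connected region. The outline is a single polygon with 12 vertices. Extrusion per mm of travel: 0.4 × 0.24 / (π × 0.875²) = 0.039912. Accumulating E over each segment gives final E = 1.7351.

G0 X-7.00 Y0.00 Z8.40
G1 X-6.06 Y-3.50 E0.1446
G1 X-3.50 Y-6.06 E0.2891
G1 X0.00 Y-7.00 E0.4338
G1 X3.50 Y-6.06 E0.5784
G1 X6.06 Y-3.50 E0.7229
G1 X7.00 Y0.00 E0.8676
G1 X6.06 Y3.50 E1.0122
G1 X3.50 Y6.06 E1.1567
G1 X0.00 Y7.00 E1.3013
G1 X-3.50 Y6.06 E1.4460
G1 X-6.06 Y3.50 E1.5905
G1 X-7.00 Y0.00 E1.7351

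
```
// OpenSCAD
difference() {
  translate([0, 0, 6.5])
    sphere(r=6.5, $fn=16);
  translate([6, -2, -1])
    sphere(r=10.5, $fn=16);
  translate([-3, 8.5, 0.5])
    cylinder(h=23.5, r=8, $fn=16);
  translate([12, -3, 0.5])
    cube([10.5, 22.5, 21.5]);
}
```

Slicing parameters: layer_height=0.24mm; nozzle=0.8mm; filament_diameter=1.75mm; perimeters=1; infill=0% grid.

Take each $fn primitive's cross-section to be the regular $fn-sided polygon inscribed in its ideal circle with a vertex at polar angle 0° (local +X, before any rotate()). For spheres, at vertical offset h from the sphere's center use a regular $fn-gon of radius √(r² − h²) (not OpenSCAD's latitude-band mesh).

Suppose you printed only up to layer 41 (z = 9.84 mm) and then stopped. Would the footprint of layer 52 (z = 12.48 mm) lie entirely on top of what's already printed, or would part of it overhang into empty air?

entirely on top

Compare the two slices. At z = 9.84: the sphere: section is a regular 16-gon, circumradius = √(r²−h²) = √(6.5²−3.34²) = 5.576 (area = (16/2)·5.576²·sin(360°/16) = 95.19 mm²); the sphere at (6, -2) is absent (|z−center|=10.840 > r=10.5); the r=8 cylinder at (-3, 8.5) contributes a regular 16-gon of circumradius 8 (area = (16/2)·8.000²·sin(360°/16) = 195.93 mm²); the cube at (12, -3) (footprint 10.5×22.5) is included at this height (area 236.25 mm²); After the difference (first − rest): starting from the r=6.5 sphere (95.19 mm²), the r=8 cylinder at (-3, 8.5) partially overlaps it — only the 29.29 mm² overlap (of its 195.93 mm²) is removed, clipping the outline; the 10.5×22.5 cube at (12, -3) misses the remaining region (no effect) — area = 65.90 mm². At z = 12.48: the r=6.5 sphere slices to a regular 16-gon of circumradius 2.547 (√(r²−h²) with h=5.98 from center) (area = (16/2)·2.547²·sin(360°/16) = 19.87 mm²); the sphere at (6, -2) is not intersected at this z (|z−center|=13.480 > r=10.5); the r=8 cylinder at (-3, 8.5) gives a regular 16-gon of circumradius 8 (constant along its height) (area = (16/2)·8.000²·sin(360°/16) = 195.93 mm²); the 10.5×22.5 cube at (12, -3) contributes its full rectangle (area 236.25 mm²); After the difference (first − rest): starting from the r=6.5 sphere (19.87 mm²), the r=8 cylinder at (-3, 8.5) partially overlaps it — only the 4.03 mm² overlap (of its 195.93 mm²) is removed, clipping the outline; the 10.5×22.5 cube at (12, -3) misses the remaining region (no effect) — area = 15.83 mm². Checking containment: the cross-section at z = 12.48 is a subset of the cross-section at z = 9.84.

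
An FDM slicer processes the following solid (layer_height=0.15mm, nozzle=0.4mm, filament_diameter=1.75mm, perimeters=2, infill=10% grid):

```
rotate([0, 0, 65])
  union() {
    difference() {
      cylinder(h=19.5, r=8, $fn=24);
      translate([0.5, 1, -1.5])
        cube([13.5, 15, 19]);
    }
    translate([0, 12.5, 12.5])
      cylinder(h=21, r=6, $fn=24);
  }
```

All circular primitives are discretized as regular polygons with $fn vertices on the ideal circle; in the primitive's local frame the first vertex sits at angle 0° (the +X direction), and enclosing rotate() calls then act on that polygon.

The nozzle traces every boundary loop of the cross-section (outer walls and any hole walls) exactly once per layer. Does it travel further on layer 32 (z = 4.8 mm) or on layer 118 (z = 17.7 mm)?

Layer 32 (z = 4.8): the r=8 cylinder contributes a regular 24-gon of circumradius 8 (perimeter = 2·24·8.000·sin(180°/24) = 50.12 mm); the cube at (0.5, 1) is present — its section is the full 13.5×15 rectangle (perimeter 57.00 mm); Subtracting the remaining from the first: starting from the r=8 cylinder, the 13.5×15 cube at (0.5, 1) partially overlaps it — only the 38.28 mm² overlap (of its 202.50 mm²) is removed, clipping the outline — boundary = 53.41 mm; the cylinder at (0, 12.5) is absent (z outside [12.5, 33.5]); Merging all regions: only that combined region is present, so the union is just that shape — boundary = 53.41 mm; (rotated 65° about Z; rotation is an isometry so areas/perimeters/island counts are preserved). So its perimeter = 53.41 mm. Layer 118 (z = 17.7): the r=8 cylinder gives a regular 24-gon of circumradius 8 (constant along its height) (perimeter = 2·24·8.000·sin(180°/24) = 50.12 mm); the cube at (0.5, 1) is not intersected at this z (z outside [-1.5, 17.5]); Subtracting the remaining from the first: none of the subtracted shapes is present at this height, so the r=8 cylinder is unchanged — boundary = 50.12 mm; the r=6 cylinder at (0, 12.5) gives a regular 24-gon of circumradius 6 (constant along its height) (perimeter = 2·24·6.000·sin(180°/24) = 37.59 mm); Combining (union): the regions partially overlap (shared area 5.80 mm²), so the edge portions inside another operand are dropped and the merged outline is re-measured after clipping — boundary = 75.11 mm; (whole slice rotated 65° about Z — lengths, areas and connectivity unchanged). So its perimeter = 75.11 mm. Layer 118 is larger (75.11 vs 53.41 mm).

layer 118 (z = 17.7 mm)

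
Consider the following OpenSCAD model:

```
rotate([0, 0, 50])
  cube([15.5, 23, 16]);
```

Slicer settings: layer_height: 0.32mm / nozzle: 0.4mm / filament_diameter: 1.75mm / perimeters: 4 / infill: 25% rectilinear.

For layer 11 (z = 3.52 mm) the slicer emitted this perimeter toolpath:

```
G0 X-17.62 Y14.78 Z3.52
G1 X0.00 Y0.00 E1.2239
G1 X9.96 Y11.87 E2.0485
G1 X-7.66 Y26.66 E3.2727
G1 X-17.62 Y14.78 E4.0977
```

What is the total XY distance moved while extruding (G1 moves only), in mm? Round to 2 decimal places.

Sum the Euclidean lengths of each G1 segment: total = 77.00 mm.

77.00 mm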